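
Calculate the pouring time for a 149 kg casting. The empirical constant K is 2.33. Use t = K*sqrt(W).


Formula: t = K * sqrt(W)
sqrt(W) = sqrt(149) = 12.20656
t = 2.33 * 12.20656 = 28.4413 s

Final answer: 28.4413 s


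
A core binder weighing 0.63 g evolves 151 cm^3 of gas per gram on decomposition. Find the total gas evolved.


Formula: V_gas = W_binder * gas_evolution_rate
V = 0.63 g * 151 cm^3/g = 95.1300 cm^3

Answer: 95.1300 cm^3


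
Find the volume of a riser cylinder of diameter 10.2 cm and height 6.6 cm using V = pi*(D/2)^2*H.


Formula: V = pi * (D/2)^2 * H  (cylinder volume)
Radius = D/2 = 10.2/2 = 5.1 cm
V = pi * 5.1^2 * 6.6 = 539.3046 cm^3

Answer: 539.3046 cm^3


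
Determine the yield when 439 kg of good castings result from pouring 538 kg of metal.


Formula: Casting Yield = (W_good / W_total) * 100
Yield = (439 kg / 538 kg) * 100 = 81.5985%

Final answer: 81.5985%


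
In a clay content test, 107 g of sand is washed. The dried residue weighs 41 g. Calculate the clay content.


Formula: Clay% = (W_total - W_washed) / W_total * 100
Clay mass = 107 - 41 = 66 g
Clay% = 66 / 107 * 100 = 61.6822%

Final answer: 61.6822%


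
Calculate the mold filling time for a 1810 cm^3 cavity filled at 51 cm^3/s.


Formula: t_fill = V_mold / Q_flow
t = 1810 cm^3 / 51 cm^3/s = 35.4902 s

35.4902 s


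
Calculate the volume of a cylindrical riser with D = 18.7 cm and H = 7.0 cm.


Formula: V = pi * (D/2)^2 * H  (cylinder volume)
Radius = D/2 = 18.7/2 = 9.35 cm
V = pi * 9.35^2 * 7.0 = 1922.5212 cm^3


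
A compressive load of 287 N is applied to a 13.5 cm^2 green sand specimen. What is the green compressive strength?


Formula: Compressive Strength = Force / Area
Strength = 287 N / 13.5 cm^2 = 21.2593 N/cm^2

Final answer: 21.2593 N/cm^2


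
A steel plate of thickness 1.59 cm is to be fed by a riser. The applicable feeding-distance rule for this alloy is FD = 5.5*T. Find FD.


Formula: FD = 5.5 * T  (riser feeding-distance rule)
FD = 5.5 * 1.59 cm = 8.7450 cm

Final answer: 8.7450 cm


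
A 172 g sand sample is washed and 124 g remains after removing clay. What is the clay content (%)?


Formula: Clay% = (W_total - W_washed) / W_total * 100
Clay mass = 172 - 124 = 48 g
Clay% = 48 / 172 * 100 = 27.9070%

27.9070%


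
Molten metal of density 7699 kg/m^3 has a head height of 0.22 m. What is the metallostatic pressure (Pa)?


Formula: P = rho * g * h
rho * g = 7699 * 9.81 = 75527.19 N/m^3
P = 75527.19 * 0.22 = 16615.9818 Pa

16615.9818 Pa


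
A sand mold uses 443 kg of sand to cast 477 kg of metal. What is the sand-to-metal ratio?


Formula: Sand-to-Metal Ratio = W_sand / W_metal
Ratio = 443 kg / 477 kg = 0.9287


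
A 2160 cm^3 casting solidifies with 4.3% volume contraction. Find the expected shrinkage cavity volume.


Formula: V_shrink = V_casting * shrinkage_pct / 100
V_shrink = 2160 cm^3 * 4.3 / 100 = 92.8800 cm^3

Final answer: 92.8800 cm^3


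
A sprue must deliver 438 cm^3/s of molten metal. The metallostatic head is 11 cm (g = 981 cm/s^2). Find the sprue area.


Formula: v = sqrt(2*g*h), A = Q/v
Velocity: v = sqrt(2 * 981 * 11) = sqrt(21582) = 146.9081 cm/s
Sprue area: A = Q / v = 438 / 146.9081 = 2.9815 cm^2

2.9815 cm^2


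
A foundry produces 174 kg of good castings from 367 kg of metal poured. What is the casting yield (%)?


Formula: Casting Yield = (W_good / W_total) * 100
Yield = (174 kg / 367 kg) * 100 = 47.4114%

47.4114%


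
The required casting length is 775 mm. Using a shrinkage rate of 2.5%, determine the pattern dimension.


Formula: L_pattern = L_casting * (1 + shrinkage_rate/100)
Shrinkage factor = 1 + 2.5/100 = 1.025
L_pattern = 775 mm * 1.025 = 794.3750 mm

Answer: 794.3750 mm


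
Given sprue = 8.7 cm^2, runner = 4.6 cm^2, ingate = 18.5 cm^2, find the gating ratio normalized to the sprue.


Sprue:Runner:Ingate = 1 : 4.6/8.7 : 18.5/8.7 = 1:0.53:2.13

Final answer: 1:0.53:2.13


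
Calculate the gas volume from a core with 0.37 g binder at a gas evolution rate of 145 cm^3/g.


Formula: V_gas = W_binder * gas_evolution_rate
V = 0.37 g * 145 cm^3/g = 53.6500 cm^3


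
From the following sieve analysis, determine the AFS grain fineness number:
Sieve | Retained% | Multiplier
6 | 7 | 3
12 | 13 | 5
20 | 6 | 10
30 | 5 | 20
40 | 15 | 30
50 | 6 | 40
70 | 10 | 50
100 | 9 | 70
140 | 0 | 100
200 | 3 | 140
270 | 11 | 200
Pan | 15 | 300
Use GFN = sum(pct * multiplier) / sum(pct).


Formula: GFN = sum(pct * multiplier) / sum(pct)
sum(pct * multiplier) = 9186
sum(pct) = 100
GFN = 9186 / 100 = 91.86


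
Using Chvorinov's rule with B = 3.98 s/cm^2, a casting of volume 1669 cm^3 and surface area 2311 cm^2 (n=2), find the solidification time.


Formula: t_s = B * (V/A)^n  (Chvorinov's rule, n=2)
Modulus M = V/A = 1669/2311 = 0.722198 cm
M^2 = 0.722198^2 = 0.521570 cm^2
t_s = 3.98 * 0.521570 = 2.0758 s

Final answer: 2.0758 s


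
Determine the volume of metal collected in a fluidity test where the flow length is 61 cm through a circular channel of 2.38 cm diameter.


Formula: V = pi * (d/2)^2 * L  (cylinder volume)
Radius = 2.38/2 = 1.19 cm
V = pi * 1.19^2 * 61 = 271.3774 cm^3

Answer: 271.3774 cm^3


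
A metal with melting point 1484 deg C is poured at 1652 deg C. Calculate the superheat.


Formula: Superheat = T_pour - T_melt
Superheat = 1652 - 1484 = 168 deg C


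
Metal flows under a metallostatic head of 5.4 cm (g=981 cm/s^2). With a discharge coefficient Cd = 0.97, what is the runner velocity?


Formula: v = Cd * sqrt(2 * g * h)  (Torricelli with discharge coefficient)
2*g*h = 2 * 981 * 5.4 = 10594.8 cm^2/s^2
sqrt(10594.8) = 102.93104 cm/s
v = 0.97 * 102.93104 = 99.8431 cm/s

Answer: 99.8431 cm/s


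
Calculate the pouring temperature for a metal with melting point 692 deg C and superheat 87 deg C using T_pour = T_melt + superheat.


Formula: T_pour = T_melt + Superheat
T_pour = 692 + 87 = 779 deg C


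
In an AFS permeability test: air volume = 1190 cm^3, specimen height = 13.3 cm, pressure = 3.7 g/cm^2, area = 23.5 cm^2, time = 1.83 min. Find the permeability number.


Formula: Permeability Number P = (V * H) / (p * A * t)
Numerator: V * H = 1190 * 13.3 = 15827.0
Denominator: p * A * t = 3.7 * 23.5 * 1.83 = 159.1185
P = 15827.0 / 159.1185 = 99.4667


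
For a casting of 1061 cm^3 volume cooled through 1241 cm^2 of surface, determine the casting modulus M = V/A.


Formula: Casting Modulus M = V / A
M = 1061 cm^3 / 1241 cm^2 = 0.8550 cm


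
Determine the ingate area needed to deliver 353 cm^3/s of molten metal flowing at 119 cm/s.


Formula: A_ingate = Q / v  (continuity equation)
A = 353 cm^3/s / 119 cm/s = 2.9664 cm^2

Final answer: 2.9664 cm^2


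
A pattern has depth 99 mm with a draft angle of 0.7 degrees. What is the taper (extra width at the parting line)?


Formula: taper = depth * tan(draft_angle)
tan(0.7 deg) = 0.0122179
taper = 99 mm * 0.0122179 = 1.2096 mm

Answer: 1.2096 mm


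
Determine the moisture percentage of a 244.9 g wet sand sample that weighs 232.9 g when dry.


Formula: MC = (W_wet - W_dry) / W_wet * 100
Water mass = 244.9 - 232.9 = 12.0 g
MC = 12.0 / 244.9 * 100 = 4.9000%

Final answer: 4.9000%


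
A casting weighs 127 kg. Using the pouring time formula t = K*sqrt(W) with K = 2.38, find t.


Formula: t = K * sqrt(W)
sqrt(W) = sqrt(127) = 11.26943
t = 2.38 * 11.26943 = 26.8212 s

Final answer: 26.8212 s


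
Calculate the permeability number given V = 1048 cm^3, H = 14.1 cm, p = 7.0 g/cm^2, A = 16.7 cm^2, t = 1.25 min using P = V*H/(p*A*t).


Formula: Permeability Number P = (V * H) / (p * A * t)
Numerator: V * H = 1048 * 14.1 = 14776.8
Denominator: p * A * t = 7.0 * 16.7 * 1.25 = 146.125
P = 14776.8 / 146.125 = 101.1244

101.1244


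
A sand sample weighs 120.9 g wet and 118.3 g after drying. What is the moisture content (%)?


Formula: MC = (W_wet - W_dry) / W_wet * 100
Water mass = 120.9 - 118.3 = 2.6 g
MC = 2.6 / 120.9 * 100 = 2.1505%

2.1505%


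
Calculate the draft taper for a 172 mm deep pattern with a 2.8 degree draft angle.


Formula: taper = depth * tan(draft_angle)
tan(2.8 deg) = 0.0489082
taper = 172 mm * 0.0489082 = 8.4122 mm


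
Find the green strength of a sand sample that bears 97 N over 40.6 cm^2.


Formula: Compressive Strength = Force / Area
Strength = 97 N / 40.6 cm^2 = 2.3892 N/cm^2

Final answer: 2.3892 N/cm^2


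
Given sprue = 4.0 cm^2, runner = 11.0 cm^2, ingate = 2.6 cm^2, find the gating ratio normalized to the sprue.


Sprue:Runner:Ingate = 1 : 11.0/4.0 : 2.6/4.0 = 1:2.75:0.65

1:2.75:0.65


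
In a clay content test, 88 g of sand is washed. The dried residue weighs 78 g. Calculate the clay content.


Formula: Clay% = (W_total - W_washed) / W_total * 100
Clay mass = 88 - 78 = 10 g
Clay% = 10 / 88 * 100 = 11.3636%

11.3636%


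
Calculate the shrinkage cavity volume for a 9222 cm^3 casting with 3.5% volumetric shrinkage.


Formula: V_shrink = V_casting * shrinkage_pct / 100
V_shrink = 9222 cm^3 * 3.5 / 100 = 322.7700 cm^3


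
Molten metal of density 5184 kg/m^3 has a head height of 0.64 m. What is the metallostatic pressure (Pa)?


Formula: P = rho * g * h
rho * g = 5184 * 9.81 = 50855.04 N/m^3
P = 50855.04 * 0.64 = 32547.2256 Pa


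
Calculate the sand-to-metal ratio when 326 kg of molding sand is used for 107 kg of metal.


Formula: Sand-to-Metal Ratio = W_sand / W_metal
Ratio = 326 kg / 107 kg = 3.0467

Final answer: 3.0467


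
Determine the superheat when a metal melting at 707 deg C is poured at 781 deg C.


Formula: Superheat = T_pour - T_melt
Superheat = 781 - 707 = 74 deg C

74 deg C


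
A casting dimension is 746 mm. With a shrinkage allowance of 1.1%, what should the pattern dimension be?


Formula: L_pattern = L_casting * (1 + shrinkage_rate/100)
Shrinkage factor = 1 + 1.1/100 = 1.011
L_pattern = 746 mm * 1.011 = 754.2060 mm

Answer: 754.2060 mm


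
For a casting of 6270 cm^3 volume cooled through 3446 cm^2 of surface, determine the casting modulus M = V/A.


Formula: Casting Modulus M = V / A
M = 6270 cm^3 / 3446 cm^2 = 1.8195 cm

Final answer: 1.8195 cm


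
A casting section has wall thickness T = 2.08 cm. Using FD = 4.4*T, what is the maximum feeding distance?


Formula: FD = 4.4 * T  (riser feeding-distance rule)
FD = 4.4 * 2.08 cm = 9.1520 cm

Final answer: 9.1520 cm


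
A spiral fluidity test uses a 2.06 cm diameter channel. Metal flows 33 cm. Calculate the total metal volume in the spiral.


Formula: V = pi * (d/2)^2 * L  (cylinder volume)
Radius = 2.06/2 = 1.03 cm
V = pi * 1.03^2 * 33 = 109.9862 cm^3

Final answer: 109.9862 cm^3


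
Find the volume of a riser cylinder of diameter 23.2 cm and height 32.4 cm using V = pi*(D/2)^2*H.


Formula: V = pi * (D/2)^2 * H  (cylinder volume)
Radius = D/2 = 23.2/2 = 11.6 cm
V = pi * 11.6^2 * 32.4 = 13696.5397 cm^3

13696.5397 cm^3


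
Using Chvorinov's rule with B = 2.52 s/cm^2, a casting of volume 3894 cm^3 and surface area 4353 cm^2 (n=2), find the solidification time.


Formula: t_s = B * (V/A)^n  (Chvorinov's rule, n=2)
Modulus M = V/A = 3894/4353 = 0.894555 cm
M^2 = 0.894555^2 = 0.800229 cm^2
t_s = 2.52 * 0.800229 = 2.0166 s


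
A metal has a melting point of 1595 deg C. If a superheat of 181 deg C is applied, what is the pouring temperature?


Formula: T_pour = T_melt + Superheat
T_pour = 1595 + 181 = 1776 deg C


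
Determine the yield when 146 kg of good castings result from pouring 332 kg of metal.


Formula: Casting Yield = (W_good / W_total) * 100
Yield = (146 kg / 332 kg) * 100 = 43.9759%


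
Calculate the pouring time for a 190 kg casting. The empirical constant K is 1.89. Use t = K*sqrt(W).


Formula: t = K * sqrt(W)
sqrt(W) = sqrt(190) = 13.78405
t = 1.89 * 13.78405 = 26.0519 s

Answer: 26.0519 s


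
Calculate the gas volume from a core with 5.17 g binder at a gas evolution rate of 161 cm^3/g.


Formula: V_gas = W_binder * gas_evolution_rate
V = 5.17 g * 161 cm^3/g = 832.3700 cm^3

Final answer: 832.3700 cm^3


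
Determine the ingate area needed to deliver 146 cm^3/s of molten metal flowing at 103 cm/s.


Formula: A_ingate = Q / v  (continuity equation)
A = 146 cm^3/s / 103 cm/s = 1.4175 cm^2

1.4175 cm^2


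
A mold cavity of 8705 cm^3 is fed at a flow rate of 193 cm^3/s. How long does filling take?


Formula: t_fill = V_mold / Q_flow
t = 8705 cm^3 / 193 cm^3/s = 45.1036 s

45.1036 s


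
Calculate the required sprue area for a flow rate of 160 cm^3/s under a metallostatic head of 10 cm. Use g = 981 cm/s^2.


Formula: v = sqrt(2*g*h), A = Q/v
Velocity: v = sqrt(2 * 981 * 10) = sqrt(19620) = 140.0714 cm/s
Sprue area: A = Q / v = 160 / 140.0714 = 1.1423 cm^2

Answer: 1.1423 cm^2


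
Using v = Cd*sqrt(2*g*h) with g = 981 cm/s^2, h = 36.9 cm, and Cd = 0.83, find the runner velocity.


Formula: v = Cd * sqrt(2 * g * h)  (Torricelli with discharge coefficient)
2*g*h = 2 * 981 * 36.9 = 72397.8 cm^2/s^2
sqrt(72397.8) = 269.06839 cm/s
v = 0.83 * 269.06839 = 223.3268 cm/s

Final answer: 223.3268 cm/s


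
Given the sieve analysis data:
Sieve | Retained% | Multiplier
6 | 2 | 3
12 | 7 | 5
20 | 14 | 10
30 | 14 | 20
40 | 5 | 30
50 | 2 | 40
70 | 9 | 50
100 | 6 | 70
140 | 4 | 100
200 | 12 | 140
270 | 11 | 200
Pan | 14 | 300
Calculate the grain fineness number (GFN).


Formula: GFN = sum(pct * multiplier) / sum(pct)
sum(pct * multiplier) = 10041
sum(pct) = 100
GFN = 10041 / 100 = 100.41

100.41


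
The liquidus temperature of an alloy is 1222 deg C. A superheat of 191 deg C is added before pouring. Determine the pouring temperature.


Formula: T_pour = T_melt + Superheat
T_pour = 1222 + 191 = 1413 deg C

1413 deg C


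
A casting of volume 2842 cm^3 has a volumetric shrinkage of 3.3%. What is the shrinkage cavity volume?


Formula: V_shrink = V_casting * shrinkage_pct / 100
V_shrink = 2842 cm^3 * 3.3 / 100 = 93.7860 cm^3


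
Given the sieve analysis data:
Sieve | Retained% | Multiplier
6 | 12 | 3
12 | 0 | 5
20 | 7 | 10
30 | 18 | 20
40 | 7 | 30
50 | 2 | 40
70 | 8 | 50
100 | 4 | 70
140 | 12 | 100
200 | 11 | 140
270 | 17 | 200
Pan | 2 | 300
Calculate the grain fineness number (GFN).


Formula: GFN = sum(pct * multiplier) / sum(pct)
sum(pct * multiplier) = 8176
sum(pct) = 100
GFN = 8176 / 100 = 81.76


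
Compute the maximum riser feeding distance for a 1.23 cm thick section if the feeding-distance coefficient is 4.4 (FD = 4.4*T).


Formula: FD = 4.4 * T  (riser feeding-distance rule)
FD = 4.4 * 1.23 cm = 5.4120 cm

Answer: 5.4120 cm


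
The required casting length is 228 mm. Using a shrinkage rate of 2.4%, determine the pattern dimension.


Formula: L_pattern = L_casting * (1 + shrinkage_rate/100)
Shrinkage factor = 1 + 2.4/100 = 1.024
L_pattern = 228 mm * 1.024 = 233.4720 mm


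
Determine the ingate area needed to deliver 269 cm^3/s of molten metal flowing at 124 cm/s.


Formula: A_ingate = Q / v  (continuity equation)
A = 269 cm^3/s / 124 cm/s = 2.1694 cm^2

2.1694 cm^2


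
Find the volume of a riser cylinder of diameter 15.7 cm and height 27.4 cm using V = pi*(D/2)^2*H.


Formula: V = pi * (D/2)^2 * H  (cylinder volume)
Radius = D/2 = 15.7/2 = 7.85 cm
V = pi * 7.85^2 * 27.4 = 5304.4425 cm^3

Answer: 5304.4425 cm^3


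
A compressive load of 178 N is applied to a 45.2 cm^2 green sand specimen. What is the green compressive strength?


Formula: Compressive Strength = Force / Area
Strength = 178 N / 45.2 cm^2 = 3.9381 N/cm^2

Answer: 3.9381 N/cm^2


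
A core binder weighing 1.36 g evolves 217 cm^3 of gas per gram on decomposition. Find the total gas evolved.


Formula: V_gas = W_binder * gas_evolution_rate
V = 1.36 g * 217 cm^3/g = 295.1200 cm^3

Final answer: 295.1200 cm^3


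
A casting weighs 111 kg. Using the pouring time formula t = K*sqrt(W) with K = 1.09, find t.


Formula: t = K * sqrt(W)
sqrt(W) = sqrt(111) = 10.53565
t = 1.09 * 10.53565 = 11.4839 s

Answer: 11.4839 s


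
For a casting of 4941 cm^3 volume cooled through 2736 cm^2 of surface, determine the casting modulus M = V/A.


Formula: Casting Modulus M = V / A
M = 4941 cm^3 / 2736 cm^2 = 1.8059 cm

1.8059 cm


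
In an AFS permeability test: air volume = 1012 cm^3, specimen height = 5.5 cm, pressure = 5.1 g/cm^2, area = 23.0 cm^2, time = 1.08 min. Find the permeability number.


Formula: Permeability Number P = (V * H) / (p * A * t)
Numerator: V * H = 1012 * 5.5 = 5566.0
Denominator: p * A * t = 5.1 * 23.0 * 1.08 = 126.684
P = 5566.0 / 126.684 = 43.9361


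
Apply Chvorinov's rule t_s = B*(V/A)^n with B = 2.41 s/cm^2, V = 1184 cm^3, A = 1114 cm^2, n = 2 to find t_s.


Formula: t_s = B * (V/A)^n  (Chvorinov's rule, n=2)
Modulus M = V/A = 1184/1114 = 1.062837 cm
M^2 = 1.062837^2 = 1.129622 cm^2
t_s = 2.41 * 1.129622 = 2.7224 s

Final answer: 2.7224 s


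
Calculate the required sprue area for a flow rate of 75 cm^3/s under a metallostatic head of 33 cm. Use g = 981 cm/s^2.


Formula: v = sqrt(2*g*h), A = Q/v
Velocity: v = sqrt(2 * 981 * 33) = sqrt(64746) = 254.4524 cm/s
Sprue area: A = Q / v = 75 / 254.4524 = 0.2948 cm^2

Answer: 0.2948 cm^2


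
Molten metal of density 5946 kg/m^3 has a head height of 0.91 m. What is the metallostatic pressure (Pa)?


Formula: P = rho * g * h
rho * g = 5946 * 9.81 = 58330.26 N/m^3
P = 58330.26 * 0.91 = 53080.5366 Pa

Answer: 53080.5366 Pa


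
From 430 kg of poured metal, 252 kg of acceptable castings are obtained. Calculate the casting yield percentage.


Formula: Casting Yield = (W_good / W_total) * 100
Yield = (252 kg / 430 kg) * 100 = 58.6047%

Answer: 58.6047%


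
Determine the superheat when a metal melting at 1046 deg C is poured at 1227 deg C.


Formula: Superheat = T_pour - T_melt
Superheat = 1227 - 1046 = 181 deg C

Answer: 181 deg C


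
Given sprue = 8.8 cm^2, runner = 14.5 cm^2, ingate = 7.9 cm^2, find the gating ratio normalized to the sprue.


Sprue:Runner:Ingate = 1 : 14.5/8.8 : 7.9/8.8 = 1:1.65:0.90

1:1.65:0.90


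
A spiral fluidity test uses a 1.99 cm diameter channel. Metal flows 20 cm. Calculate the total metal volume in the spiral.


Formula: V = pi * (d/2)^2 * L  (cylinder volume)
Radius = 1.99/2 = 0.995 cm
V = pi * 0.995^2 * 20 = 62.2051 cm^3


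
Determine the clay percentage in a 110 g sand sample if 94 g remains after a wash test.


Formula: Clay% = (W_total - W_washed) / W_total * 100
Clay mass = 110 - 94 = 16 g
Clay% = 16 / 110 * 100 = 14.5455%

Final answer: 14.5455%


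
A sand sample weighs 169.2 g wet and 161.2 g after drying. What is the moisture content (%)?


Formula: MC = (W_wet - W_dry) / W_wet * 100
Water mass = 169.2 - 161.2 = 8.0 g
MC = 8.0 / 169.2 * 100 = 4.7281%

4.7281%


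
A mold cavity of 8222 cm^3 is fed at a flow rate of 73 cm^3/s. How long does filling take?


Formula: t_fill = V_mold / Q_flow
t = 8222 cm^3 / 73 cm^3/s = 112.6301 s

112.6301 s


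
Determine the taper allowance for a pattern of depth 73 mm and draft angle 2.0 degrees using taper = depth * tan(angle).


Formula: taper = depth * tan(draft_angle)
tan(2.0 deg) = 0.0349208
taper = 73 mm * 0.0349208 = 2.5492 mm


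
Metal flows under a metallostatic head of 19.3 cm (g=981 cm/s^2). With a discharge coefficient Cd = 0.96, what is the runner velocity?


Formula: v = Cd * sqrt(2 * g * h)  (Torricelli with discharge coefficient)
2*g*h = 2 * 981 * 19.3 = 37866.6 cm^2/s^2
sqrt(37866.6) = 194.59342 cm/s
v = 0.96 * 194.59342 = 186.8097 cm/s


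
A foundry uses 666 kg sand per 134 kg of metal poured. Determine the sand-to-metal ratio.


Formula: Sand-to-Metal Ratio = W_sand / W_metal
Ratio = 666 kg / 134 kg = 4.9701


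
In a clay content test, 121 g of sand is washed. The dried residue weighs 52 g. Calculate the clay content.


Formula: Clay% = (W_total - W_washed) / W_total * 100
Clay mass = 121 - 52 = 69 g
Clay% = 69 / 121 * 100 = 57.0248%

57.0248%


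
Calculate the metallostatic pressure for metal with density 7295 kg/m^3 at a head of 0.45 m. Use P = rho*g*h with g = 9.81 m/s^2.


Formula: P = rho * g * h
rho * g = 7295 * 9.81 = 71563.95 N/m^3
P = 71563.95 * 0.45 = 32203.7775 Pa

Answer: 32203.7775 Pa


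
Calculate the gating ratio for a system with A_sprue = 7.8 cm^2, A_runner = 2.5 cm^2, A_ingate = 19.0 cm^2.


Sprue:Runner:Ingate = 1 : 2.5/7.8 : 19.0/7.8 = 1:0.32:2.44

1:0.32:2.44


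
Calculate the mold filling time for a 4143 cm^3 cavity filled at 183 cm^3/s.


Formula: t_fill = V_mold / Q_flow
t = 4143 cm^3 / 183 cm^3/s = 22.6393 s

Final answer: 22.6393 s


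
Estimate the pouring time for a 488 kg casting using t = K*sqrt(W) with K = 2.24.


Formula: t = K * sqrt(W)
sqrt(W) = sqrt(488) = 22.09072
t = 2.24 * 22.09072 = 49.4832 s

Answer: 49.4832 s


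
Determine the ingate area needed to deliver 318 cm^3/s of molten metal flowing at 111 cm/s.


Formula: A_ingate = Q / v  (continuity equation)
A = 318 cm^3/s / 111 cm/s = 2.8649 cm^2

2.8649 cm^2


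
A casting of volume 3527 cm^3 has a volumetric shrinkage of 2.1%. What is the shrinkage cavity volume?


Formula: V_shrink = V_casting * shrinkage_pct / 100
V_shrink = 3527 cm^3 * 2.1 / 100 = 74.0670 cm^3

Answer: 74.0670 cm^3


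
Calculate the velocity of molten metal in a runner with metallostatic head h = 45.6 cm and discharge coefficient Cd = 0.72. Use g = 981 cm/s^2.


Formula: v = Cd * sqrt(2 * g * h)  (Torricelli with discharge coefficient)
2*g*h = 2 * 981 * 45.6 = 89467.2 cm^2/s^2
sqrt(89467.2) = 299.11068 cm/s
v = 0.72 * 299.11068 = 215.3597 cm/s

215.3597 cm/s


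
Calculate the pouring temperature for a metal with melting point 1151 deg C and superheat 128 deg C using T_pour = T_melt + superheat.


Formula: T_pour = T_melt + Superheat
T_pour = 1151 + 128 = 1279 deg C

Answer: 1279 deg C


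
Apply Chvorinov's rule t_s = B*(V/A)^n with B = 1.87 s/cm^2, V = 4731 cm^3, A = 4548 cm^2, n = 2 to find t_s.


Formula: t_s = B * (V/A)^n  (Chvorinov's rule, n=2)
Modulus M = V/A = 4731/4548 = 1.040237 cm
M^2 = 1.040237^2 = 1.082093 cm^2
t_s = 1.87 * 1.082093 = 2.0235 s

Final answer: 2.0235 s


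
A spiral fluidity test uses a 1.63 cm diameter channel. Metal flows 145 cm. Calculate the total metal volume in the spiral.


Formula: V = pi * (d/2)^2 * L  (cylinder volume)
Radius = 1.63/2 = 0.815 cm
V = pi * 0.815^2 * 145 = 302.5750 cm^3


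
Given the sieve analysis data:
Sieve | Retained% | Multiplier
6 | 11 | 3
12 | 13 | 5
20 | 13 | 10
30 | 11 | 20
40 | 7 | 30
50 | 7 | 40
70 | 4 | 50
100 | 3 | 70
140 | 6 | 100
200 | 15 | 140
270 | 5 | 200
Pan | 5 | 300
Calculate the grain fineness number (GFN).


Formula: GFN = sum(pct * multiplier) / sum(pct)
sum(pct * multiplier) = 6548
sum(pct) = 100
GFN = 6548 / 100 = 65.48

65.48


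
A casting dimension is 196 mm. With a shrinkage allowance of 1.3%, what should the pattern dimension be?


Formula: L_pattern = L_casting * (1 + shrinkage_rate/100)
Shrinkage factor = 1 + 1.3/100 = 1.013
L_pattern = 196 mm * 1.013 = 198.5480 mm

Answer: 198.5480 mm


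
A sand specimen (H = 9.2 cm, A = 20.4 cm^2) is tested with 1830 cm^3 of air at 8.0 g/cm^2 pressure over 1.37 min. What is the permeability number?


Formula: Permeability Number P = (V * H) / (p * A * t)
Numerator: V * H = 1830 * 9.2 = 16836.0
Denominator: p * A * t = 8.0 * 20.4 * 1.37 = 223.584
P = 16836.0 / 223.584 = 75.3006


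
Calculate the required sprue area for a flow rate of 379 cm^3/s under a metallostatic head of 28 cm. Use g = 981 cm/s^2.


Formula: v = sqrt(2*g*h), A = Q/v
Velocity: v = sqrt(2 * 981 * 28) = sqrt(54936) = 234.3843 cm/s
Sprue area: A = Q / v = 379 / 234.3843 = 1.6170 cm^2

Final answer: 1.6170 cm^2


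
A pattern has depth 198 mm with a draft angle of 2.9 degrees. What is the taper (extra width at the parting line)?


Formula: taper = depth * tan(draft_angle)
tan(2.9 deg) = 0.0506578
taper = 198 mm * 0.0506578 = 10.0302 mm

Final answer: 10.0302 mm


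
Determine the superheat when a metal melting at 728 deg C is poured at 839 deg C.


Formula: Superheat = T_pour - T_melt
Superheat = 839 - 728 = 111 deg C

111 deg C


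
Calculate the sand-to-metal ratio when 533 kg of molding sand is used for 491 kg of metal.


Formula: Sand-to-Metal Ratio = W_sand / W_metal
Ratio = 533 kg / 491 kg = 1.0855


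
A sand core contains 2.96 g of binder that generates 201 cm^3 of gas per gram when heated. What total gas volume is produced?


Formula: V_gas = W_binder * gas_evolution_rate
V = 2.96 g * 201 cm^3/g = 594.9600 cm^3


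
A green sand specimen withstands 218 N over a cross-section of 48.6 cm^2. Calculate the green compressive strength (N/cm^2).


Formula: Compressive Strength = Force / Area
Strength = 218 N / 48.6 cm^2 = 4.4856 N/cm^2

Answer: 4.4856 N/cm^2


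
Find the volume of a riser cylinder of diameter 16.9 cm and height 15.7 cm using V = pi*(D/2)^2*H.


Formula: V = pi * (D/2)^2 * H  (cylinder volume)
Radius = D/2 = 16.9/2 = 8.45 cm
V = pi * 8.45^2 * 15.7 = 3521.7858 cm^3


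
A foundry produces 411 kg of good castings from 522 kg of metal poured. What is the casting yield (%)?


Formula: Casting Yield = (W_good / W_total) * 100
Yield = (411 kg / 522 kg) * 100 = 78.7356%

Final answer: 78.7356%


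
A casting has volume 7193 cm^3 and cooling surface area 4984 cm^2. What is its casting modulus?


Formula: Casting Modulus M = V / A
M = 7193 cm^3 / 4984 cm^2 = 1.4432 cm

Answer: 1.4432 cm


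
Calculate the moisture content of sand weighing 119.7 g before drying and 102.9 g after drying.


Formula: MC = (W_wet - W_dry) / W_wet * 100
Water mass = 119.7 - 102.9 = 16.8 g
MC = 16.8 / 119.7 * 100 = 14.0351%


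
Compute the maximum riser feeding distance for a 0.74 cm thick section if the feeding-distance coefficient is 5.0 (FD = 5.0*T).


Formula: FD = 5.0 * T  (riser feeding-distance rule)
FD = 5.0 * 0.74 cm = 3.7000 cm

Answer: 3.7000 cm


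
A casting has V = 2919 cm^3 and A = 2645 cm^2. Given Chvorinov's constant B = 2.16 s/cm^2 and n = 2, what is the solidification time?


Formula: t_s = B * (V/A)^n  (Chvorinov's rule, n=2)
Modulus M = V/A = 2919/2645 = 1.103592 cm
M^2 = 1.103592^2 = 1.217915 cm^2
t_s = 2.16 * 1.217915 = 2.6307 s

2.6307 s


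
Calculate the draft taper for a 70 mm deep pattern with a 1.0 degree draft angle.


Formula: taper = depth * tan(draft_angle)
tan(1.0 deg) = 0.0174551
taper = 70 mm * 0.0174551 = 1.2219 mm

Final answer: 1.2219 mm


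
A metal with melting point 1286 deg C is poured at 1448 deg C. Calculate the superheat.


Formula: Superheat = T_pour - T_melt
Superheat = 1448 - 1286 = 162 deg C

Final answer: 162 deg C


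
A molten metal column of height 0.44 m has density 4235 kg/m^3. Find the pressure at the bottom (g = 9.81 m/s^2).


Formula: P = rho * g * h
rho * g = 4235 * 9.81 = 41545.35 N/m^3
P = 41545.35 * 0.44 = 18279.9540 Pa

Final answer: 18279.9540 Pa


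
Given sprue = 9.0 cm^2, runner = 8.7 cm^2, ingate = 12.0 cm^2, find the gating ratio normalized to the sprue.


Sprue:Runner:Ingate = 1 : 8.7/9.0 : 12.0/9.0 = 1:0.97:1.33

Final answer: 1:0.97:1.33


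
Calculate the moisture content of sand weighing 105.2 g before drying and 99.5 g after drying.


Formula: MC = (W_wet - W_dry) / W_wet * 100
Water mass = 105.2 - 99.5 = 5.7 g
MC = 5.7 / 105.2 * 100 = 5.4183%

Answer: 5.4183%


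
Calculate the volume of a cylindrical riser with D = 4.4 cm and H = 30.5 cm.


Formula: V = pi * (D/2)^2 * H  (cylinder volume)
Radius = D/2 = 4.4/2 = 2.2 cm
V = pi * 2.2^2 * 30.5 = 463.7619 cm^3


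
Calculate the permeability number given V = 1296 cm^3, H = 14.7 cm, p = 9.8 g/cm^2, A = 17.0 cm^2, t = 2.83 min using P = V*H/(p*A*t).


Formula: Permeability Number P = (V * H) / (p * A * t)
Numerator: V * H = 1296 * 14.7 = 19051.2
Denominator: p * A * t = 9.8 * 17.0 * 2.83 = 471.478
P = 19051.2 / 471.478 = 40.4074


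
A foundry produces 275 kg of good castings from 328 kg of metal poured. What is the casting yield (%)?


Formula: Casting Yield = (W_good / W_total) * 100
Yield = (275 kg / 328 kg) * 100 = 83.8415%


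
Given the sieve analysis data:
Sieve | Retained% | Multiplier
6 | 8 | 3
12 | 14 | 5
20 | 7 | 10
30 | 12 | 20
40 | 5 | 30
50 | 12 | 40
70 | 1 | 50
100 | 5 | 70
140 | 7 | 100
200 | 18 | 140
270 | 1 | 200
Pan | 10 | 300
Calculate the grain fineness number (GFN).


Formula: GFN = sum(pct * multiplier) / sum(pct)
sum(pct * multiplier) = 7854
sum(pct) = 100
GFN = 7854 / 100 = 78.54

Answer: 78.54


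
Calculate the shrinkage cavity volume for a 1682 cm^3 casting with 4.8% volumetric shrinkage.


Formula: V_shrink = V_casting * shrinkage_pct / 100
V_shrink = 1682 cm^3 * 4.8 / 100 = 80.7360 cm^3

Final answer: 80.7360 cm^3


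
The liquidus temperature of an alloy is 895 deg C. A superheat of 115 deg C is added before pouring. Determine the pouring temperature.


Formula: T_pour = T_melt + Superheat
T_pour = 895 + 115 = 1010 deg C


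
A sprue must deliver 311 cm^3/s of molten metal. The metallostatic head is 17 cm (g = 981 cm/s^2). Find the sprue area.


Formula: v = sqrt(2*g*h), A = Q/v
Velocity: v = sqrt(2 * 981 * 17) = sqrt(33354) = 182.6308 cm/s
Sprue area: A = Q / v = 311 / 182.6308 = 1.7029 cm^2

1.7029 cm^2


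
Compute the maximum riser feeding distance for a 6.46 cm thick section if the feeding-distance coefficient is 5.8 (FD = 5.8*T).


Formula: FD = 5.8 * T  (riser feeding-distance rule)
FD = 5.8 * 6.46 cm = 37.4680 cm


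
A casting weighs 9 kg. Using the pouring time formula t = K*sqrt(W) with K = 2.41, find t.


Formula: t = K * sqrt(W)
sqrt(W) = sqrt(9) = 3.00000
t = 2.41 * 3.00000 = 7.2300 s


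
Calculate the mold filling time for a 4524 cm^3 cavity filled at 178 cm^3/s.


Formula: t_fill = V_mold / Q_flow
t = 4524 cm^3 / 178 cm^3/s = 25.4157 s

Answer: 25.4157 s


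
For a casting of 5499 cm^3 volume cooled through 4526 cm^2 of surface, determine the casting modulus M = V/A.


Formula: Casting Modulus M = V / A
M = 5499 cm^3 / 4526 cm^2 = 1.2150 cm

Answer: 1.2150 cm


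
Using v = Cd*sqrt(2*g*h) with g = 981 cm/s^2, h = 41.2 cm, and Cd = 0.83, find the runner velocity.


Formula: v = Cd * sqrt(2 * g * h)  (Torricelli with discharge coefficient)
2*g*h = 2 * 981 * 41.2 = 80834.4 cm^2/s^2
sqrt(80834.4) = 284.31391 cm/s
v = 0.83 * 284.31391 = 235.9805 cm/s

235.9805 cm/s


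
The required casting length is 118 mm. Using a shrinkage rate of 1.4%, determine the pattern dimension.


Formula: L_pattern = L_casting * (1 + shrinkage_rate/100)
Shrinkage factor = 1 + 1.4/100 = 1.014
L_pattern = 118 mm * 1.014 = 119.6520 mm

Answer: 119.6520 mm


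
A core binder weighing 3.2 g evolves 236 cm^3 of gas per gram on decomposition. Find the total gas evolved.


Formula: V_gas = W_binder * gas_evolution_rate
V = 3.2 g * 236 cm^3/g = 755.2000 cm^3

Answer: 755.2000 cm^3


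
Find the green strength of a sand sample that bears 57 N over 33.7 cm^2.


Formula: Compressive Strength = Force / Area
Strength = 57 N / 33.7 cm^2 = 1.6914 N/cm^2

1.6914 N/cm^2


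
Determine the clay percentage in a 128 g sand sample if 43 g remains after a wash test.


Formula: Clay% = (W_total - W_washed) / W_total * 100
Clay mass = 128 - 43 = 85 g
Clay% = 85 / 128 * 100 = 66.4062%


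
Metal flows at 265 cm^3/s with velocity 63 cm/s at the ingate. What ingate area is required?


Formula: A_ingate = Q / v  (continuity equation)
A = 265 cm^3/s / 63 cm/s = 4.2063 cm^2

Final answer: 4.2063 cm^2


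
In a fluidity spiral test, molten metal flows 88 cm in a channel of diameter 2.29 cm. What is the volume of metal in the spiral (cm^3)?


Formula: V = pi * (d/2)^2 * L  (cylinder volume)
Radius = 2.29/2 = 1.145 cm
V = pi * 1.145^2 * 88 = 362.4462 cm^3

362.4462 cm^3


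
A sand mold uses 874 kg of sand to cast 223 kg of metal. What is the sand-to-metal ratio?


Formula: Sand-to-Metal Ratio = W_sand / W_metal
Ratio = 874 kg / 223 kg = 3.9193

3.9193


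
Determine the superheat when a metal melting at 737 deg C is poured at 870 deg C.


Formula: Superheat = T_pour - T_melt
Superheat = 870 - 737 = 133 deg C

133 deg C


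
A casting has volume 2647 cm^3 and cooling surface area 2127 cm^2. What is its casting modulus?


Formula: Casting Modulus M = V / A
M = 2647 cm^3 / 2127 cm^2 = 1.2445 cm

1.2445 cm


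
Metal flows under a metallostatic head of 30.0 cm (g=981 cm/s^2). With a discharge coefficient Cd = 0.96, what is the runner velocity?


Formula: v = Cd * sqrt(2 * g * h)  (Torricelli with discharge coefficient)
2*g*h = 2 * 981 * 30.0 = 58860.0 cm^2/s^2
sqrt(58860.0) = 242.61080 cm/s
v = 0.96 * 242.61080 = 232.9064 cm/s

232.9064 cm/s


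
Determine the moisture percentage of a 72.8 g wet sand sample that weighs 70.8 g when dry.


Formula: MC = (W_wet - W_dry) / W_wet * 100
Water mass = 72.8 - 70.8 = 2.0 g
MC = 2.0 / 72.8 * 100 = 2.7473%


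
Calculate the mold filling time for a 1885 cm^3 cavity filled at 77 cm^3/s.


Formula: t_fill = V_mold / Q_flow
t = 1885 cm^3 / 77 cm^3/s = 24.4805 s

Final answer: 24.4805 s


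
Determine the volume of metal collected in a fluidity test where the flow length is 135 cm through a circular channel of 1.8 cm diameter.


Formula: V = pi * (d/2)^2 * L  (cylinder volume)
Radius = 1.8/2 = 0.9 cm
V = pi * 0.9^2 * 135 = 343.5332 cm^3

Final answer: 343.5332 cm^3


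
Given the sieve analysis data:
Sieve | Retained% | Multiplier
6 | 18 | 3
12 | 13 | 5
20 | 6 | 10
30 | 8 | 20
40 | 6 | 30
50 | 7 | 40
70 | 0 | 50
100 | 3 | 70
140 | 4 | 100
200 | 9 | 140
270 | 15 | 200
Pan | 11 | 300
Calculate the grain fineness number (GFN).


Formula: GFN = sum(pct * multiplier) / sum(pct)
sum(pct * multiplier) = 8969
sum(pct) = 100
GFN = 8969 / 100 = 89.69

89.69


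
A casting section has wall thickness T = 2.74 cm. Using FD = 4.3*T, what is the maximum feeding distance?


Formula: FD = 4.3 * T  (riser feeding-distance rule)
FD = 4.3 * 2.74 cm = 11.7820 cm

Answer: 11.7820 cm


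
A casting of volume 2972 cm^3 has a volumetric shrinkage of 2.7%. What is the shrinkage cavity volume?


Formula: V_shrink = V_casting * shrinkage_pct / 100
V_shrink = 2972 cm^3 * 2.7 / 100 = 80.2440 cm^3

Answer: 80.2440 cm^3


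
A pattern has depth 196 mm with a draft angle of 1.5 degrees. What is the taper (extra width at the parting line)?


Formula: taper = depth * tan(draft_angle)
tan(1.5 deg) = 0.0261859
taper = 196 mm * 0.0261859 = 5.1324 mm


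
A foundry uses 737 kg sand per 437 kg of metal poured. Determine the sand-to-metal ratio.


Formula: Sand-to-Metal Ratio = W_sand / W_metal
Ratio = 737 kg / 437 kg = 1.6865

Answer: 1.6865


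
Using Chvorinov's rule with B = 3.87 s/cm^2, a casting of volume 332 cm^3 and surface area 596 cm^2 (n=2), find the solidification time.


Formula: t_s = B * (V/A)^n  (Chvorinov's rule, n=2)
Modulus M = V/A = 332/596 = 0.557047 cm
M^2 = 0.557047^2 = 0.310301 cm^2
t_s = 3.87 * 0.310301 = 1.2009 s

Answer: 1.2009 s


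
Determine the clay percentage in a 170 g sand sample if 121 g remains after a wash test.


Formula: Clay% = (W_total - W_washed) / W_total * 100
Clay mass = 170 - 121 = 49 g
Clay% = 49 / 170 * 100 = 28.8235%

Final answer: 28.8235%


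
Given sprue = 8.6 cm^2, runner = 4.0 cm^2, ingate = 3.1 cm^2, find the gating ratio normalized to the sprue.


Sprue:Runner:Ingate = 1 : 4.0/8.6 : 3.1/8.6 = 1:0.47:0.36

Final answer: 1:0.47:0.36


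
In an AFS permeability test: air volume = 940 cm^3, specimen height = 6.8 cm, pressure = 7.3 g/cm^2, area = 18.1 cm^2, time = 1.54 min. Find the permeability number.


Formula: Permeability Number P = (V * H) / (p * A * t)
Numerator: V * H = 940 * 6.8 = 6392.0
Denominator: p * A * t = 7.3 * 18.1 * 1.54 = 203.4802
P = 6392.0 / 203.4802 = 31.4134

Final answer: 31.4134


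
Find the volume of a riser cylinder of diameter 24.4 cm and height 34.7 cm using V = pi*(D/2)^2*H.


Formula: V = pi * (D/2)^2 * H  (cylinder volume)
Radius = D/2 = 24.4/2 = 12.2 cm
V = pi * 12.2^2 * 34.7 = 16225.5344 cm^3


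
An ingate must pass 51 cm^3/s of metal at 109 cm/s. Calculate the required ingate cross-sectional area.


Formula: A_ingate = Q / v  (continuity equation)
A = 51 cm^3/s / 109 cm/s = 0.4679 cm^2

0.4679 cm^2


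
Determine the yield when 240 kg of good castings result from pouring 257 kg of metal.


Formula: Casting Yield = (W_good / W_total) * 100
Yield = (240 kg / 257 kg) * 100 = 93.3852%

Final answer: 93.3852%


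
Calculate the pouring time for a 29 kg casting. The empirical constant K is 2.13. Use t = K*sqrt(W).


Formula: t = K * sqrt(W)
sqrt(W) = sqrt(29) = 5.38516
t = 2.13 * 5.38516 = 11.4704 s

Final answer: 11.4704 s


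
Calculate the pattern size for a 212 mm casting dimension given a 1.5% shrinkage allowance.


Formula: L_pattern = L_casting * (1 + shrinkage_rate/100)
Shrinkage factor = 1 + 1.5/100 = 1.015
L_pattern = 212 mm * 1.015 = 215.1800 mm


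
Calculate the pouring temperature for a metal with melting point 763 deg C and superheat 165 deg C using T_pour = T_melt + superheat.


Formula: T_pour = T_melt + Superheat
T_pour = 763 + 165 = 928 deg C

928 deg C


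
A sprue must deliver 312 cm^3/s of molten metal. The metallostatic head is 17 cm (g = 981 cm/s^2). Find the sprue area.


Formula: v = sqrt(2*g*h), A = Q/v
Velocity: v = sqrt(2 * 981 * 17) = sqrt(33354) = 182.6308 cm/s
Sprue area: A = Q / v = 312 / 182.6308 = 1.7084 cm^2

Final answer: 1.7084 cm^2


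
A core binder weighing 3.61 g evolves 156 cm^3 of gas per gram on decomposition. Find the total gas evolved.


Formula: V_gas = W_binder * gas_evolution_rate
V = 3.61 g * 156 cm^3/g = 563.1600 cm^3

Final answer: 563.1600 cm^3


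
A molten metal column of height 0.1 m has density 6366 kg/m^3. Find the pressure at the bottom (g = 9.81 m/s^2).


Formula: P = rho * g * h
rho * g = 6366 * 9.81 = 62450.46 N/m^3
P = 62450.46 * 0.1 = 6245.0460 Pa

6245.0460 Pa


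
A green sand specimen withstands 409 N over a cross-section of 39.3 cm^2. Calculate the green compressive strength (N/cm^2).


Formula: Compressive Strength = Force / Area
Strength = 409 N / 39.3 cm^2 = 10.4071 N/cm^2


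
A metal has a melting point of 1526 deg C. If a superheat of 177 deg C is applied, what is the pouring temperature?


Formula: T_pour = T_melt + Superheat
T_pour = 1526 + 177 = 1703 deg C


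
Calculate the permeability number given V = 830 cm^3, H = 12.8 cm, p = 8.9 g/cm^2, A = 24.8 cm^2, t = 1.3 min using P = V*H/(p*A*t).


Formula: Permeability Number P = (V * H) / (p * A * t)
Numerator: V * H = 830 * 12.8 = 10624.0
Denominator: p * A * t = 8.9 * 24.8 * 1.3 = 286.936
P = 10624.0 / 286.936 = 37.0257

Final answer: 37.0257


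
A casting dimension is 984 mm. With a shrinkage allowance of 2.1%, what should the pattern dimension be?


Formula: L_pattern = L_casting * (1 + shrinkage_rate/100)
Shrinkage factor = 1 + 2.1/100 = 1.021
L_pattern = 984 mm * 1.021 = 1004.6640 mm

Answer: 1004.6640 mm


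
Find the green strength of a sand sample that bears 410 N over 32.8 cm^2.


Formula: Compressive Strength = Force / Area
Strength = 410 N / 32.8 cm^2 = 12.5000 N/cm^2

12.5000 N/cm^2


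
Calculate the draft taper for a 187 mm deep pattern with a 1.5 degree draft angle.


Formula: taper = depth * tan(draft_angle)
tan(1.5 deg) = 0.0261859
taper = 187 mm * 0.0261859 = 4.8968 mm

4.8968 mm


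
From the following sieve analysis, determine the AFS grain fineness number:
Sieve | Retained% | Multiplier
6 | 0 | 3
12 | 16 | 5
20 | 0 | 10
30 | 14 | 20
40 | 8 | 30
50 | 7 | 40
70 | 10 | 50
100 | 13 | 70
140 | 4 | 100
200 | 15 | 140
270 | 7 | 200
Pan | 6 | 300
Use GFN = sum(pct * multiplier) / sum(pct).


Formula: GFN = sum(pct * multiplier) / sum(pct)
sum(pct * multiplier) = 7990
sum(pct) = 100
GFN = 7990 / 100 = 79.90

Answer: 79.90
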